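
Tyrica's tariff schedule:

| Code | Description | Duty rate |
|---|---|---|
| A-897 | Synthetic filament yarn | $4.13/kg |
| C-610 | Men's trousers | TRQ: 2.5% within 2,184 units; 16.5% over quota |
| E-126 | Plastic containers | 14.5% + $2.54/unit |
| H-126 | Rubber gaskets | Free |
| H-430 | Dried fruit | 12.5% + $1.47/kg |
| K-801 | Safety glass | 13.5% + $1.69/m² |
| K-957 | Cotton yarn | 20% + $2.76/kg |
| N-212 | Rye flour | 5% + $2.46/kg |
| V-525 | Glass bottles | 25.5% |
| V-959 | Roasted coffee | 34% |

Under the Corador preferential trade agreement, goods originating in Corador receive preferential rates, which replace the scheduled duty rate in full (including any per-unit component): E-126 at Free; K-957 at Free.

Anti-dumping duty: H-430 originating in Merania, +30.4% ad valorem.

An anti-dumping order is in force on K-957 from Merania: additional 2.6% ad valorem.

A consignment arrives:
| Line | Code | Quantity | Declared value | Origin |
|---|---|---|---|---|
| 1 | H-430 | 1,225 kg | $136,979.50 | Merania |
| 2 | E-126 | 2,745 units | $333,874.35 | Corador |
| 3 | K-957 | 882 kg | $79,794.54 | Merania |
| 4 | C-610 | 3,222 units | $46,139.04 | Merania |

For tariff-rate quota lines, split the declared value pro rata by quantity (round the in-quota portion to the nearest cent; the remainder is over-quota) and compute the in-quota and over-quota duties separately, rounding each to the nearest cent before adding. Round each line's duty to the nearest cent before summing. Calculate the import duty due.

Line 1 (H-430, Merania, 1,225 kg, $136,979.50):
Base rate for H-430 is 12.5% + $1.47/kg.
Additional duty on H-430 from Merania: +30.4%. Applied ad valorem rate: 12.5% + 30.4% = 42.9%.
Duty = $136,979.50 × 42.9% + 1,225 × $1.47 = $60,564.96.
Line 2 (E-126, Corador, 2,745 units, $333,874.35):
Base rate for E-126 is 14.5% + $2.54/unit.
Origin Corador qualifies under the Tyrica–Corador agreement and E-126 is covered: preferential rate Free applies instead.
Duty = $333,874.35 × 0% = $0.00.
Line 3 (K-957, Merania, 882 kg, $79,794.54):
Base rate for K-957 is 20% + $2.76/kg.
K-957 has an FTA preferential rate, but origin Merania is not Corador; base rate stands.
Additional duty on K-957 from Merania: +2.6%. Applied ad valorem rate: 20% + 2.6% = 22.6%.
Duty = $79,794.54 × 22.6% + 882 × $2.76 = $20,467.89.
Line 4 (C-610, Merania, 3,222 units, $46,139.04):
Code C-610 is under a tariff-rate quota (threshold 2,184 units). In-quota: 2,184 units at 2.5%; over-quota: 1,038 units at 16.5%.
Pro-rata value split: in-quota = $46,139.04 × 2,184/3,222 = $31,274.88; over-quota = $46,139.04 − $31,274.88 = $14,864.16.
In-quota duty = $31,274.88 × 2.5% = $781.87. Over-quota duty = $14,864.16 × 16.5% = $2,452.59.
Line duty = $781.87 + $2,452.59 = $3,234.46.
Total = $60,564.96 + $0.00 + $20,467.89 + $3,234.46 = $84,267.31.

$84,267.31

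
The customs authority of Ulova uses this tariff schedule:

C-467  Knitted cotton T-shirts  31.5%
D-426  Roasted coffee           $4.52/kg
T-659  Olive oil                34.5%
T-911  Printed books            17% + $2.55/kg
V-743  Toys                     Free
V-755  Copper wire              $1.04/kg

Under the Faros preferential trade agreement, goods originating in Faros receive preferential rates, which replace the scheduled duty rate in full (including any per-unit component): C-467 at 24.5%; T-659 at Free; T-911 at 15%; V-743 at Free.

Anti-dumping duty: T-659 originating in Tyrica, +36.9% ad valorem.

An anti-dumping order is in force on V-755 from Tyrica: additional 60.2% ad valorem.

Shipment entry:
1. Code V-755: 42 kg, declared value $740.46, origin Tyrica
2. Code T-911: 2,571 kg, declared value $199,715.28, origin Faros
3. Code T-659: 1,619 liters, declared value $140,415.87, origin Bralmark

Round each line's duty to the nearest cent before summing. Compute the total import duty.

$78,890.21

Line 1 (V-755, Tyrica, 42 kg, $740.46):
Base rate for V-755 is $1.04/kg.
Additional duty on V-755 from Tyrica: +60.2% ad valorem. Applied ad valorem rate = 60.2%.
Duty = $740.46 × 60.2% + 42 × $1.04 = $489.44.
Line 2 (T-911, Faros, 2,571 kg, $199,715.28):
Base rate for T-911 is 17% + $2.55/kg.
Origin Faros qualifies under the Ulova–Faros agreement and T-911 is covered: preferential rate 15% applies instead.
Duty = $199,715.28 × 15% = $29,957.29.
Line 3 (T-659, Bralmark, 1,619 liters, $140,415.87):
Base rate for T-659 is 34.5%.
T-659 has an FTA preferential rate, but origin Bralmark is not Faros; base rate stands.
The additional-duty order on T-659 targets Tyrica, not Bralmark; it does not apply.
Duty = $140,415.87 × 34.5% = $48,443.48.
Total = $489.44 + $29,957.29 + $48,443.48 = $78,890.21.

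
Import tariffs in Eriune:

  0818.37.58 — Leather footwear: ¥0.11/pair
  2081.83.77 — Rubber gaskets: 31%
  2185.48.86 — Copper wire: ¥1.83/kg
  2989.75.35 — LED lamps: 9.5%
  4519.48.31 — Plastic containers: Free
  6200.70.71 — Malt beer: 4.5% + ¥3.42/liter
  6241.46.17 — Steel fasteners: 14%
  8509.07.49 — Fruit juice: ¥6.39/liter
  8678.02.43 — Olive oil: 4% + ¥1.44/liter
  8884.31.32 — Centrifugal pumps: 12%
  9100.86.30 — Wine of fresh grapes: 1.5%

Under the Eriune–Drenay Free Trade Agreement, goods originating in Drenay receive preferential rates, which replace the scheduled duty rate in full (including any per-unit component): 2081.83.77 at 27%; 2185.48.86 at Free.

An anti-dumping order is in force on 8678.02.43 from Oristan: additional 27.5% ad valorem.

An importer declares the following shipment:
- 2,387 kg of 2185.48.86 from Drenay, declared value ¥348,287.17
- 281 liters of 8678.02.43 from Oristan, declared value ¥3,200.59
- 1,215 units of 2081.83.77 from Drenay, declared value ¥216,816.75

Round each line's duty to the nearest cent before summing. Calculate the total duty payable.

¥59,953.35

Line 1 (2185.48.86, Drenay, 2,387 kg, ¥348,287.17):
Base rate for 2185.48.86 is ¥1.83/kg.
Origin Drenay qualifies under the Eriune–Drenay agreement and 2185.48.86 is covered: preferential rate Free applies instead.
Duty = ¥348,287.17 × 0% = ¥0.00.
Line 2 (8678.02.43, Oristan, 281 liters, ¥3,200.59):
Base rate for 8678.02.43 is 4% + ¥1.44/liter.
Additional duty on 8678.02.43 from Oristan: +27.5%. Applied ad valorem rate: 4% + 27.5% = 31.5%.
Duty = ¥3,200.59 × 31.5% + 281 × ¥1.44 = ¥1,412.83.
Line 3 (2081.83.77, Drenay, 1,215 units, ¥216,816.75):
Base rate for 2081.83.77 is 31%.
Origin Drenay qualifies under the Eriune–Drenay agreement and 2081.83.77 is covered: preferential rate 27% applies instead.
Duty = ¥216,816.75 × 27% = ¥58,540.52.
Total = ¥0.00 + ¥1,412.83 + ¥58,540.52 = ¥59,953.35.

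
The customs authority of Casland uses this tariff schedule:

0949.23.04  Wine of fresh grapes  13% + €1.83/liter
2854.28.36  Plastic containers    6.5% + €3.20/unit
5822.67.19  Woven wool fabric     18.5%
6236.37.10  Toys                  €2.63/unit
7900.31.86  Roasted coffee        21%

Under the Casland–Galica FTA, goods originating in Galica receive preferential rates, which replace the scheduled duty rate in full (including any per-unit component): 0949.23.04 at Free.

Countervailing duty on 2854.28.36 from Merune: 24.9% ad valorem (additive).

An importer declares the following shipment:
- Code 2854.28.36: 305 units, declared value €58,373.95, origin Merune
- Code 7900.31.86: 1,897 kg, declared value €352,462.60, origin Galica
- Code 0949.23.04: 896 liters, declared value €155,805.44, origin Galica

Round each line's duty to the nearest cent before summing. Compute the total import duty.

€93,322.57

Line 1 (2854.28.36, Merune, 305 units, €58,373.95):
Base rate for 2854.28.36 is 6.5% + €3.20/unit.
Additional duty on 2854.28.36 from Merune: +24.9%. Applied ad valorem rate: 6.5% + 24.9% = 31.4%.
Duty = €58,373.95 × 31.4% + 305 × €3.20 = €19,305.42.
Line 2 (7900.31.86, Galica, 1,897 kg, €352,462.60):
Base rate for 7900.31.86 is 21%.
Origin Galica is the FTA partner but 7900.31.86 is not on the preference list; base rate stands.
Duty = €352,462.60 × 21% = €74,017.15.
Line 3 (0949.23.04, Galica, 896 liters, €155,805.44):
Base rate for 0949.23.04 is 13% + €1.83/liter.
Origin Galica qualifies under the Casland–Galica agreement and 0949.23.04 is covered: preferential rate Free applies instead.
Duty = €155,805.44 × 0% = €0.00.
Total = €19,305.42 + €74,017.15 + €0.00 = €93,322.57.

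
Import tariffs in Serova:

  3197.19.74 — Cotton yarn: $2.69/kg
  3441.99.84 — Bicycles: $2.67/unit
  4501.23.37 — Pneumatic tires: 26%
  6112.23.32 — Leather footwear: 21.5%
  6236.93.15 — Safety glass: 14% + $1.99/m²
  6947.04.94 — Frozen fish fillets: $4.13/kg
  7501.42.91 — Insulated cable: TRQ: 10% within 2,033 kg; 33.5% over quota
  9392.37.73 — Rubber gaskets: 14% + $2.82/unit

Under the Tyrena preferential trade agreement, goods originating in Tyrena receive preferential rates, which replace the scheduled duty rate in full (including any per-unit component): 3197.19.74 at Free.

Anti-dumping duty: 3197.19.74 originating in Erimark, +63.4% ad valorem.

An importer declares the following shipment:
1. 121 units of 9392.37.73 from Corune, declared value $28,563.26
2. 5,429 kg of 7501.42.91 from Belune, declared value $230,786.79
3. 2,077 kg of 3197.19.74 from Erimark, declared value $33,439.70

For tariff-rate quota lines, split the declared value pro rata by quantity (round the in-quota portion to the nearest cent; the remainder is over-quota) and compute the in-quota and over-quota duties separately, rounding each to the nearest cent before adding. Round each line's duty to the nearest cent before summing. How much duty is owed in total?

$88,132.19

Line 1 (9392.37.73, Corune, 121 units, $28,563.26):
Base rate for 9392.37.73 is 14% + $2.82/unit.
Duty = $28,563.26 × 14% + 121 × $2.82 = $4,340.08.
Line 2 (7501.42.91, Belune, 5,429 kg, $230,786.79):
Code 7501.42.91 is under a tariff-rate quota (threshold 2,033 kg). In-quota: 2,033 kg at 10%; over-quota: 3,396 kg at 33.5%.
Pro-rata value split: in-quota = $230,786.79 × 2,033/5,429 = $86,422.83; over-quota = $230,786.79 − $86,422.83 = $144,363.96.
In-quota duty = $86,422.83 × 10% = $8,642.28. Over-quota duty = $144,363.96 × 33.5% = $48,361.93.
Line duty = $8,642.28 + $48,361.93 = $57,004.21.
Line 3 (3197.19.74, Erimark, 2,077 kg, $33,439.70):
Base rate for 3197.19.74 is $2.69/kg.
3197.19.74 has an FTA preferential rate, but origin Erimark is not Tyrena; base rate stands.
Additional duty on 3197.19.74 from Erimark: +63.4% ad valorem. Applied ad valorem rate = 63.4%.
Duty = $33,439.70 × 63.4% + 2,077 × $2.69 = $26,787.90.
Total = $4,340.08 + $57,004.21 + $26,787.90 = $88,132.19.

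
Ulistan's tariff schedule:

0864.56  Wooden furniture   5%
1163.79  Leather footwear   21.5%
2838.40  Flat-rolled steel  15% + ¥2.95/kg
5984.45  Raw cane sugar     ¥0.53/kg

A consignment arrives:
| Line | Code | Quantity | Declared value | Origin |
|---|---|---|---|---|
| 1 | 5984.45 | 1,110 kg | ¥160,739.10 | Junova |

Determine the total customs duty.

Line 1 (5984.45, Junova, 1,110 kg, ¥160,739.10):
Base rate for 5984.45 is ¥0.53/kg.
Duty = 1,110 × ¥0.53 = ¥588.30.

¥588.30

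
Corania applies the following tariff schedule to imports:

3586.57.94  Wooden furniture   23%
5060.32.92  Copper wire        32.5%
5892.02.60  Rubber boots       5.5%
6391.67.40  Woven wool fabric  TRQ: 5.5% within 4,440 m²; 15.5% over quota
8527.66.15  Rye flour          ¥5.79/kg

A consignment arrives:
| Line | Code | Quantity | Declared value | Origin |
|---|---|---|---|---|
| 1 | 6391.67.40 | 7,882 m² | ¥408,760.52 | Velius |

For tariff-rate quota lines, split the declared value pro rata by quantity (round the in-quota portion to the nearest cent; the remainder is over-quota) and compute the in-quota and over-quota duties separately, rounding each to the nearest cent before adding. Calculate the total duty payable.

¥40,332.04

Line 1 (6391.67.40, Velius, 7,882 m², ¥408,760.52):
Code 6391.67.40 is under a tariff-rate quota (threshold 4,440 m²). In-quota: 4,440 m² at 5.5%; over-quota: 3,442 m² at 15.5%.
Pro-rata value split: in-quota = ¥408,760.52 × 4,440/7,882 = ¥230,258.40; over-quota = ¥408,760.52 − ¥230,258.40 = ¥178,502.12.
In-quota duty = ¥230,258.40 × 5.5% = ¥12,664.21. Over-quota duty = ¥178,502.12 × 15.5% = ¥27,667.83.
Line duty = ¥12,664.21 + ¥27,667.83 = ¥40,332.04.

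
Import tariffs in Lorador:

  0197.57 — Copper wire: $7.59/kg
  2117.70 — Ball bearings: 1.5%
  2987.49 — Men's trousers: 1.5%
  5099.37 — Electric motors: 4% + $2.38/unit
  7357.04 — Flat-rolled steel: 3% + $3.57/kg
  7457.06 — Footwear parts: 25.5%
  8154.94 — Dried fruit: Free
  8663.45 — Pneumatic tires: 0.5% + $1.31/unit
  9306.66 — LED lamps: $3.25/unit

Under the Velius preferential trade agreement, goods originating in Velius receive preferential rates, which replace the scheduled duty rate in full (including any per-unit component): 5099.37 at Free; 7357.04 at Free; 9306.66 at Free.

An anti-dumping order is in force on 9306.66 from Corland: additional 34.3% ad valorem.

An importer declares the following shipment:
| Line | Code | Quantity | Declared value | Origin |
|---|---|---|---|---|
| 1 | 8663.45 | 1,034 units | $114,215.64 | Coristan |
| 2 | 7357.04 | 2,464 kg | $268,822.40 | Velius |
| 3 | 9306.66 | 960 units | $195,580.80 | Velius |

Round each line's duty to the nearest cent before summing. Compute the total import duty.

$1,925.62

Line 1 (8663.45, Coristan, 1,034 units, $114,215.64):
Base rate for 8663.45 is 0.5% + $1.31/unit.
Duty = $114,215.64 × 0.5% + 1,034 × $1.31 = $1,925.62.
Line 2 (7357.04, Velius, 2,464 kg, $268,822.40):
Base rate for 7357.04 is 3% + $3.57/kg.
Origin Velius qualifies under the Lorador–Velius agreement and 7357.04 is covered: preferential rate Free applies instead.
Duty = $268,822.40 × 0% = $0.00.
Line 3 (9306.66, Velius, 960 units, $195,580.80):
Base rate for 9306.66 is $3.25/unit.
Origin Velius qualifies under the Lorador–Velius agreement and 9306.66 is covered: preferential rate Free applies instead.
The additional-duty order on 9306.66 targets Corland, not Velius; it does not apply.
Duty = $195,580.80 × 0% = $0.00.
Total = $1,925.62 + $0.00 + $0.00 = $1,925.62.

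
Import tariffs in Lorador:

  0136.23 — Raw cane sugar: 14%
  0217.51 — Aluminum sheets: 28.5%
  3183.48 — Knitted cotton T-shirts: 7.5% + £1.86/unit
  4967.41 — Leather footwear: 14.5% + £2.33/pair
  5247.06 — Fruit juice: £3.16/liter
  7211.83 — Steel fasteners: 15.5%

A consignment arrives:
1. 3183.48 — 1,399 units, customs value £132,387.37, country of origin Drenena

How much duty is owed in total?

£12,531.19

Line 1 (3183.48, Drenena, 1,399 units, £132,387.37):
Base rate for 3183.48 is 7.5% + £1.86/unit.
Duty = £132,387.37 × 7.5% + 1,399 × £1.86 = £12,531.19.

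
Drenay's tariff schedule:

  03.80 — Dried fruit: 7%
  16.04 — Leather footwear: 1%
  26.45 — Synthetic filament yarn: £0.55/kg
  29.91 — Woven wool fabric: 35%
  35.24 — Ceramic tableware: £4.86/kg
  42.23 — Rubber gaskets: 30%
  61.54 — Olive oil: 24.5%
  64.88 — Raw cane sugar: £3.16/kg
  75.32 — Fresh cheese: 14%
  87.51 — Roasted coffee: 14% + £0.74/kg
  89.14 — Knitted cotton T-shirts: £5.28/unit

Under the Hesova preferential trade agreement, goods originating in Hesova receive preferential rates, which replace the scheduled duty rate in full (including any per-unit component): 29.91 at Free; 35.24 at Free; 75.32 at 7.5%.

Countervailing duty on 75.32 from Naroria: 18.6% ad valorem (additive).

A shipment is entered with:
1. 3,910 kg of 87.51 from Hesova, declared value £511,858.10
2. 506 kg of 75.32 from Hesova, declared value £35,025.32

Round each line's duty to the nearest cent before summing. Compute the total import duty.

Line 1 (87.51, Hesova, 3,910 kg, £511,858.10):
Base rate for 87.51 is 14% + £0.74/kg.
Origin Hesova is the FTA partner but 87.51 is not on the preference list; base rate stands.
Duty = £511,858.10 × 14% + 3,910 × £0.74 = £74,553.53.
Line 2 (75.32, Hesova, 506 kg, £35,025.32):
Base rate for 75.32 is 14%.
Origin Hesova qualifies under the Drenay–Hesova agreement and 75.32 is covered: preferential rate 7.5% applies instead.
The additional-duty order on 75.32 targets Naroria, not Hesova; it does not apply.
Duty = £35,025.32 × 7.5% = £2,626.90.
Total = £74,553.53 + £2,626.90 = £77,180.43.

£77,180.43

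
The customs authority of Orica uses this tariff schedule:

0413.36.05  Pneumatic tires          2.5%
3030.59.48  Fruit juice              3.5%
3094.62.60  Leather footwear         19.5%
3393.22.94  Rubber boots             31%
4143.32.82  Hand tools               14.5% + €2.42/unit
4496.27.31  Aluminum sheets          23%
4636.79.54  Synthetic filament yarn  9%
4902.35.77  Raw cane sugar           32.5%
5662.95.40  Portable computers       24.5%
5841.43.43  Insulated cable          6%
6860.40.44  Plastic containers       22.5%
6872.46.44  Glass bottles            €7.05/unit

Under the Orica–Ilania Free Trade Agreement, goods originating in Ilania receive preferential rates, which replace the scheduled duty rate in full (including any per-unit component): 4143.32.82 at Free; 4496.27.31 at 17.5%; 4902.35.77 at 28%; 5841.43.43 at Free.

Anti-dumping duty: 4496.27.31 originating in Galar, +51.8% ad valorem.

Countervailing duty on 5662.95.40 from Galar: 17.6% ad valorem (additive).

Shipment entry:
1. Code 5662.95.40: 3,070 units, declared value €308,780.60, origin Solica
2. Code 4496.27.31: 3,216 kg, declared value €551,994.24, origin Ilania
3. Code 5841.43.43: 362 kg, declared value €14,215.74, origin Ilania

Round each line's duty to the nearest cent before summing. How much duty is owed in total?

Line 1 (5662.95.40, Solica, 3,070 units, €308,780.60):
Base rate for 5662.95.40 is 24.5%.
The additional-duty order on 5662.95.40 targets Galar, not Solica; it does not apply.
Duty = €308,780.60 × 24.5% = €75,651.25.
Line 2 (4496.27.31, Ilania, 3,216 kg, €551,994.24):
Base rate for 4496.27.31 is 23%.
Origin Ilania qualifies under the Orica–Ilania agreement and 4496.27.31 is covered: preferential rate 17.5% applies instead.
The additional-duty order on 4496.27.31 targets Galar, not Ilania; it does not apply.
Duty = €551,994.24 × 17.5% = €96,598.99.
Line 3 (5841.43.43, Ilania, 362 kg, €14,215.74):
Base rate for 5841.43.43 is 6%.
Origin Ilania qualifies under the Orica–Ilania agreement and 5841.43.43 is covered: preferential rate Free applies instead.
Duty = €14,215.74 × 0% = €0.00.
Total = €75,651.25 + €96,598.99 + €0.00 = €172,250.24.

€172,250.24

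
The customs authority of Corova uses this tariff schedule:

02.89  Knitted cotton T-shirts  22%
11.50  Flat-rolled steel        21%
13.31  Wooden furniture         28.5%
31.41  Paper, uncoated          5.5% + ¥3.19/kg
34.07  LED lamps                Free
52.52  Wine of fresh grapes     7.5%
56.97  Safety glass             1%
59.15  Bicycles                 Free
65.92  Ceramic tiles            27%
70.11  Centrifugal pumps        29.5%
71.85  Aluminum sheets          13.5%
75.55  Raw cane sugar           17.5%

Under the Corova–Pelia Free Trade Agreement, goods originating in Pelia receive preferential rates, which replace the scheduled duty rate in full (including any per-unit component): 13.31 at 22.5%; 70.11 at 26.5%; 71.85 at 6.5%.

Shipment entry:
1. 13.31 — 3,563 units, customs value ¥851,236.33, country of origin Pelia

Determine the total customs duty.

¥191,528.17

Line 1 (13.31, Pelia, 3,563 units, ¥851,236.33):
Base rate for 13.31 is 28.5%.
Origin Pelia qualifies under the Corova–Pelia agreement and 13.31 is covered: preferential rate 22.5% applies instead.
Duty = ¥851,236.33 × 22.5% = ¥191,528.17.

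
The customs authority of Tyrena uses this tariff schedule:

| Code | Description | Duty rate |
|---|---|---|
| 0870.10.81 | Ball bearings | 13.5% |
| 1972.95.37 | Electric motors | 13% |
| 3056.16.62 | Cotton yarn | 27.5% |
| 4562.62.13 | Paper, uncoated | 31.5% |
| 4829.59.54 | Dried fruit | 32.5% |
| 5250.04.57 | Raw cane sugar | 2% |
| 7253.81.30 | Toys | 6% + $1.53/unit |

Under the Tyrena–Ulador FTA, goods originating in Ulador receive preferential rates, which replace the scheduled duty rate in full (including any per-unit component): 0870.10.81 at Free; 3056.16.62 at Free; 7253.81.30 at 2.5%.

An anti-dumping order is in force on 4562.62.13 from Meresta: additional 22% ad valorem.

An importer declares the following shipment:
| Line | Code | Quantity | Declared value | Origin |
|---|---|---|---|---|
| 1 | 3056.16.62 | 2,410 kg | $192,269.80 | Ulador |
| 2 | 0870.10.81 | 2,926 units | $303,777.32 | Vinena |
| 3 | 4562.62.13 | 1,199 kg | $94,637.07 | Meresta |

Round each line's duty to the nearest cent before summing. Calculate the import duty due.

Line 1 (3056.16.62, Ulador, 2,410 kg, $192,269.80):
Base rate for 3056.16.62 is 27.5%.
Origin Ulador qualifies under the Tyrena–Ulador agreement and 3056.16.62 is covered: preferential rate Free applies instead.
Duty = $192,269.80 × 0% = $0.00.
Line 2 (0870.10.81, Vinena, 2,926 units, $303,777.32):
Base rate for 0870.10.81 is 13.5%.
0870.10.81 has an FTA preferential rate, but origin Vinena is not Ulador; base rate stands.
Duty = $303,777.32 × 13.5% = $41,009.94.
Line 3 (4562.62.13, Meresta, 1,199 kg, $94,637.07):
Base rate for 4562.62.13 is 31.5%.
Additional duty on 4562.62.13 from Meresta: +22%. Applied ad valorem rate: 31.5% + 22% = 53.5%.
Duty = $94,637.07 × 53.5% = $50,630.83.
Total = $0.00 + $41,009.94 + $50,630.83 = $91,640.77.

$91,640.77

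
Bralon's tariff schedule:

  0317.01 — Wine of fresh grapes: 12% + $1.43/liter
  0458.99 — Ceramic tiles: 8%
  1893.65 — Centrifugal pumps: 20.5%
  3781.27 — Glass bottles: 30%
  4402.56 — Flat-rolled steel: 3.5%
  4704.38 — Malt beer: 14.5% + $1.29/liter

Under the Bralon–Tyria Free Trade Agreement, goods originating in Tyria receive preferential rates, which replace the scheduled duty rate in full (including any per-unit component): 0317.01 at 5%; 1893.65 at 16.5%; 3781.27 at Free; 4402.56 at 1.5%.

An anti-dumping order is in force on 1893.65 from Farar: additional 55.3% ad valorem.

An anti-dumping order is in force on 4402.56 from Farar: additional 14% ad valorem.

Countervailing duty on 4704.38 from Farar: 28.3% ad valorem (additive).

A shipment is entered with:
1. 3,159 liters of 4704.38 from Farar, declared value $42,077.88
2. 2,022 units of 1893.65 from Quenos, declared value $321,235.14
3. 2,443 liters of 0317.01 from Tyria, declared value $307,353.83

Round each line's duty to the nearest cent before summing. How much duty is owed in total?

Line 1 (4704.38, Farar, 3,159 liters, $42,077.88):
Base rate for 4704.38 is 14.5% + $1.29/liter.
Additional duty on 4704.38 from Farar: +28.3%. Applied ad valorem rate: 14.5% + 28.3% = 42.8%.
Duty = $42,077.88 × 42.8% + 3,159 × $1.29 = $22,084.44.
Line 2 (1893.65, Quenos, 2,022 units, $321,235.14):
Base rate for 1893.65 is 20.5%.
1893.65 has an FTA preferential rate, but origin Quenos is not Tyria; base rate stands.
The additional-duty order on 1893.65 targets Farar, not Quenos; it does not apply.
Duty = $321,235.14 × 20.5% = $65,853.20.
Line 3 (0317.01, Tyria, 2,443 liters, $307,353.83):
Base rate for 0317.01 is 12% + $1.43/liter.
Origin Tyria qualifies under the Bralon–Tyria agreement and 0317.01 is covered: preferential rate 5% applies instead.
Duty = $307,353.83 × 5% = $15,367.69.
Total = $22,084.44 + $65,853.20 + $15,367.69 = $103,305.33.

$103,305.33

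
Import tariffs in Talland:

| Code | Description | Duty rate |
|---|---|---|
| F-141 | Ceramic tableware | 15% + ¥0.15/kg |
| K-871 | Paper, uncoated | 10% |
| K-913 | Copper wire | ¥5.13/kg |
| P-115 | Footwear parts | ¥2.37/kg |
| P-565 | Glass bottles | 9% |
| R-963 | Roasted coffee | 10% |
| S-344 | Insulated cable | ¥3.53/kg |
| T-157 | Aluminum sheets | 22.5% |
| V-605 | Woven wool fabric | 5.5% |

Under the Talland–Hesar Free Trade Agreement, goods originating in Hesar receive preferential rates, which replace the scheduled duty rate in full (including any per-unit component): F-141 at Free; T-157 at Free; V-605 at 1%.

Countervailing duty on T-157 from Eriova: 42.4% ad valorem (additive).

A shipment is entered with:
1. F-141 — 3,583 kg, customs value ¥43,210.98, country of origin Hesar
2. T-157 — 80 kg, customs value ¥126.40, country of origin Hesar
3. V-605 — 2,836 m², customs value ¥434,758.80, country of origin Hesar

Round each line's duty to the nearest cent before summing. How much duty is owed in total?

Line 1 (F-141, Hesar, 3,583 kg, ¥43,210.98):
Base rate for F-141 is 15% + ¥0.15/kg.
Origin Hesar qualifies under the Talland–Hesar agreement and F-141 is covered: preferential rate Free applies instead.
Duty = ¥43,210.98 × 0% = ¥0.00.
Line 2 (T-157, Hesar, 80 kg, ¥126.40):
Base rate for T-157 is 22.5%.
Origin Hesar qualifies under the Talland–Hesar agreement and T-157 is covered: preferential rate Free applies instead.
The additional-duty order on T-157 targets Eriova, not Hesar; it does not apply.
Duty = ¥126.40 × 0% = ¥0.00.
Line 3 (V-605, Hesar, 2,836 m², ¥434,758.80):
Base rate for V-605 is 5.5%.
Origin Hesar qualifies under the Talland–Hesar agreement and V-605 is covered: preferential rate 1% applies instead.
Duty = ¥434,758.80 × 1% = ¥4,347.59.
Total = ¥0.00 + ¥0.00 + ¥4,347.59 = ¥4,347.59.

¥4,347.59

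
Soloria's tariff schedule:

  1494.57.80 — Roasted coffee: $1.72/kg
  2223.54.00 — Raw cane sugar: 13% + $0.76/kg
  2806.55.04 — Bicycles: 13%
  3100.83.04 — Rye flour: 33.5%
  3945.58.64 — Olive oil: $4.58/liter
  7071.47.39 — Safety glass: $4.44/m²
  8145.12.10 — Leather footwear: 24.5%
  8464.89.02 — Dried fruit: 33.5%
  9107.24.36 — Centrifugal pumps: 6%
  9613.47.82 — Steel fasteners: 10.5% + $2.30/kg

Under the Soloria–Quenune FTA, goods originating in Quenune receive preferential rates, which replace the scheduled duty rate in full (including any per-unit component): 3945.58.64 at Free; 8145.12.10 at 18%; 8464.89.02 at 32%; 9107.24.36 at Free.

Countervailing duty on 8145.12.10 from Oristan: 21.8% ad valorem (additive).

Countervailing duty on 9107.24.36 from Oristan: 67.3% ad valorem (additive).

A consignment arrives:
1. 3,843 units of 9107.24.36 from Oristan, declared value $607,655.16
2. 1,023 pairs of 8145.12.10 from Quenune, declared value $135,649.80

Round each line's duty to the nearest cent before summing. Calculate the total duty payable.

$469,828.19

Line 1 (9107.24.36, Oristan, 3,843 units, $607,655.16):
Base rate for 9107.24.36 is 6%.
9107.24.36 has an FTA preferential rate, but origin Oristan is not Quenune; base rate stands.
Additional duty on 9107.24.36 from Oristan: +67.3%. Applied ad valorem rate: 6% + 67.3% = 73.3%.
Duty = $607,655.16 × 73.3% = $445,411.23.
Line 2 (8145.12.10, Quenune, 1,023 pairs, $135,649.80):
Base rate for 8145.12.10 is 24.5%.
Origin Quenune qualifies under the Soloria–Quenune agreement and 8145.12.10 is covered: preferential rate 18% applies instead.
The additional-duty order on 8145.12.10 targets Oristan, not Quenune; it does not apply.
Duty = $135,649.80 × 18% = $24,416.96.
Total = $445,411.23 + $24,416.96 = $469,828.19.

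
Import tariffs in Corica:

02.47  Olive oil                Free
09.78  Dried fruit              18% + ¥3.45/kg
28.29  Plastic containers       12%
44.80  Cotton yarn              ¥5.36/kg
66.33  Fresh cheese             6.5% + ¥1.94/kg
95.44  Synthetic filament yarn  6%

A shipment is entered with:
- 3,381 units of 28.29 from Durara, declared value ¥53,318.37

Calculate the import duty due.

¥6,398.20

Line 1 (28.29, Durara, 3,381 units, ¥53,318.37):
Base rate for 28.29 is 12%.
Duty = ¥53,318.37 × 12% = ¥6,398.20.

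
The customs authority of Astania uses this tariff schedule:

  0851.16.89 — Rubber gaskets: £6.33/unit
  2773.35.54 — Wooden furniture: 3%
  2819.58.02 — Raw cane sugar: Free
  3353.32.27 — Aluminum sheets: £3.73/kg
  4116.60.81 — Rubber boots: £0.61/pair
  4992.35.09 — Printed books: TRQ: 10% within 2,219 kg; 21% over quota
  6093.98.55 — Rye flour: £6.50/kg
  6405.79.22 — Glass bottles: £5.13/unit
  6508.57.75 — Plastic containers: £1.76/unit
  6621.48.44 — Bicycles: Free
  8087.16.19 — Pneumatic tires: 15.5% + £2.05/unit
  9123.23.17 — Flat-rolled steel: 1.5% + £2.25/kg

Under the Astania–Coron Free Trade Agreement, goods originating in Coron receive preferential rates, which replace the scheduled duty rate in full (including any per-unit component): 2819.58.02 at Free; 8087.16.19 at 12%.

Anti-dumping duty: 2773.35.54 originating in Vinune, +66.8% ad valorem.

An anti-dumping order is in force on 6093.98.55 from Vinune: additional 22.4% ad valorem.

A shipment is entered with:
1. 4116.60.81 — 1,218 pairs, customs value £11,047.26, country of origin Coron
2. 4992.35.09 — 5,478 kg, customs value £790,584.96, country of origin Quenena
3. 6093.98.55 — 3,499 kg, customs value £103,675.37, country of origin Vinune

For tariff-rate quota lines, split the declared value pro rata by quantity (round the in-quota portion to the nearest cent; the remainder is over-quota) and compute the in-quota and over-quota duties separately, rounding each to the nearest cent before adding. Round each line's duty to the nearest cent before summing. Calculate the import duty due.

£177,505.53

Line 1 (4116.60.81, Coron, 1,218 pairs, £11,047.26):
Base rate for 4116.60.81 is £0.61/pair.
Origin Coron is the FTA partner but 4116.60.81 is not on the preference list; base rate stands.
Duty = 1,218 × £0.61 = £742.98.
Line 2 (4992.35.09, Quenena, 5,478 kg, £790,584.96):
Code 4992.35.09 is under a tariff-rate quota (threshold 2,219 kg). In-quota: 2,219 kg at 10%; over-quota: 3,259 kg at 21%.
Pro-rata value split: in-quota = £790,584.96 × 2,219/5,478 = £320,246.08; over-quota = £790,584.96 − £320,246.08 = £470,338.88.
In-quota duty = £320,246.08 × 10% = £32,024.61. Over-quota duty = £470,338.88 × 21% = £98,771.16.
Line duty = £32,024.61 + £98,771.16 = £130,795.77.
Line 3 (6093.98.55, Vinune, 3,499 kg, £103,675.37):
Base rate for 6093.98.55 is £6.50/kg.
Additional duty on 6093.98.55 from Vinune: +22.4% ad valorem. Applied ad valorem rate = 22.4%.
Duty = £103,675.37 × 22.4% + 3,499 × £6.50 = £45,966.78.
Total = £742.98 + £130,795.77 + £45,966.78 = £177,505.53.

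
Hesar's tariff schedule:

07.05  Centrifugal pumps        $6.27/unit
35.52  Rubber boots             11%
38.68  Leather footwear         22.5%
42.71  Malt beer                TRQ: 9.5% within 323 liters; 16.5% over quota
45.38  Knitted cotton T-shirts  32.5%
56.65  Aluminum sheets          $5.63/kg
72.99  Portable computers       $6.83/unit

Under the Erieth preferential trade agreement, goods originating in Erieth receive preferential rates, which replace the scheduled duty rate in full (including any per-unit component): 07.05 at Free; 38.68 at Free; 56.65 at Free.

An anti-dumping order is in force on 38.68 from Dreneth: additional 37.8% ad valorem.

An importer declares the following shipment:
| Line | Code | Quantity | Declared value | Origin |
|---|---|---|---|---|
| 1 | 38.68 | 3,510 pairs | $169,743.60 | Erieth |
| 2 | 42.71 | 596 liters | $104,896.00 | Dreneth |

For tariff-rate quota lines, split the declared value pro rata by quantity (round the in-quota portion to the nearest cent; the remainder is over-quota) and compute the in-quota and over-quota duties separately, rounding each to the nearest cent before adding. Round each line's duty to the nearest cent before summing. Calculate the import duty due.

Line 1 (38.68, Erieth, 3,510 pairs, $169,743.60):
Base rate for 38.68 is 22.5%.
Origin Erieth qualifies under the Hesar–Erieth agreement and 38.68 is covered: preferential rate Free applies instead.
The additional-duty order on 38.68 targets Dreneth, not Erieth; it does not apply.
Duty = $169,743.60 × 0% = $0.00.
Line 2 (42.71, Dreneth, 596 liters, $104,896.00):
Code 42.71 is under a tariff-rate quota (threshold 323 liters). In-quota: 323 liters at 9.5%; over-quota: 273 liters at 16.5%.
Pro-rata value split: in-quota = $104,896.00 × 323/596 = $56,848.00; over-quota = $104,896.00 − $56,848.00 = $48,048.00.
In-quota duty = $56,848.00 × 9.5% = $5,400.56. Over-quota duty = $48,048.00 × 16.5% = $7,927.92.
Line duty = $5,400.56 + $7,927.92 = $13,328.48.
Total = $0.00 + $13,328.48 = $13,328.48.

$13,328.48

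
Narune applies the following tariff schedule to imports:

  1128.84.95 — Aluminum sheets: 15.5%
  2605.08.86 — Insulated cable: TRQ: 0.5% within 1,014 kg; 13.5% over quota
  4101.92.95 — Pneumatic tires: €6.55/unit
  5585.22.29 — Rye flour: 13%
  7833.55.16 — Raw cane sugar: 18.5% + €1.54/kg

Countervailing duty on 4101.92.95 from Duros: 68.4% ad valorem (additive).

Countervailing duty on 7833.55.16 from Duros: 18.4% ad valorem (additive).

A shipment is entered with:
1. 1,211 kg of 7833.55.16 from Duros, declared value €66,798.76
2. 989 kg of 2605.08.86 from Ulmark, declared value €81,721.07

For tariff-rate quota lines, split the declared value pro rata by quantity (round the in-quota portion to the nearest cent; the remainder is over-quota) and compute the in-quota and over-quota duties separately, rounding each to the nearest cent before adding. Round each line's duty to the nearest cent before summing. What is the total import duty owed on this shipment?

€26,922.29

Line 1 (7833.55.16, Duros, 1,211 kg, €66,798.76):
Base rate for 7833.55.16 is 18.5% + €1.54/kg.
Additional duty on 7833.55.16 from Duros: +18.4%. Applied ad valorem rate: 18.5% + 18.4% = 36.9%.
Duty = €66,798.76 × 36.9% + 1,211 × €1.54 = €26,513.68.
Line 2 (2605.08.86, Ulmark, 989 kg, €81,721.07):
Code 2605.08.86 is under a tariff-rate quota (threshold 1,014 kg). Quantity 989 kg is within the quota, so the in-quota rate 0.5% applies to the full value.
Duty = €81,721.07 × 0.5% = €408.61.
Total = €26,513.68 + €408.61 = €26,922.29.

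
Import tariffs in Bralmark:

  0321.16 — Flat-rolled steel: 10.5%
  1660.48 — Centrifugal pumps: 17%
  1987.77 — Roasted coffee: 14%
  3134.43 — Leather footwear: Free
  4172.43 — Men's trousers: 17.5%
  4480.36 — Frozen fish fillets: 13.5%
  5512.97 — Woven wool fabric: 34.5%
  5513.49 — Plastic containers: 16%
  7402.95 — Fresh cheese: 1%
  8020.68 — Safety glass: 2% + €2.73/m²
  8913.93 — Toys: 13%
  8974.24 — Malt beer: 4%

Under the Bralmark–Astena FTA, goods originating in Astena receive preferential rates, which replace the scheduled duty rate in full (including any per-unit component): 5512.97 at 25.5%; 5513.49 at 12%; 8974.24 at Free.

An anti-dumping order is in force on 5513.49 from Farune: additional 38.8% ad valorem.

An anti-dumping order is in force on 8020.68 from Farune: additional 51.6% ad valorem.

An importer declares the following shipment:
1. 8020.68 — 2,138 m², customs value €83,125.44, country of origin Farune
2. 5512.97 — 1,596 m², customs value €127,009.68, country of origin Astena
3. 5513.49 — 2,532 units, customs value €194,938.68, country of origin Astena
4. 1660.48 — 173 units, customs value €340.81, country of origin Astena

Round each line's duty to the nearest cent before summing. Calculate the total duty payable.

Line 1 (8020.68, Farune, 2,138 m², €83,125.44):
Base rate for 8020.68 is 2% + €2.73/m².
Additional duty on 8020.68 from Farune: +51.6%. Applied ad valorem rate: 2% + 51.6% = 53.6%.
Duty = €83,125.44 × 53.6% + 2,138 × €2.73 = €50,391.98.
Line 2 (5512.97, Astena, 1,596 m², €127,009.68):
Base rate for 5512.97 is 34.5%.
Origin Astena qualifies under the Bralmark–Astena agreement and 5512.97 is covered: preferential rate 25.5% applies instead.
Duty = €127,009.68 × 25.5% = €32,387.47.
Line 3 (5513.49, Astena, 2,532 units, €194,938.68):
Base rate for 5513.49 is 16%.
Origin Astena qualifies under the Bralmark–Astena agreement and 5513.49 is covered: preferential rate 12% applies instead.
The additional-duty order on 5513.49 targets Farune, not Astena; it does not apply.
Duty = €194,938.68 × 12% = €23,392.64.
Line 4 (1660.48, Astena, 173 units, €340.81):
Base rate for 1660.48 is 17%.
Origin Astena is the FTA partner but 1660.48 is not on the preference list; base rate stands.
Duty = €340.81 × 17% = €57.94.
Total = €50,391.98 + €32,387.47 + €23,392.64 + €57.94 = €106,230.03.

€106,230.03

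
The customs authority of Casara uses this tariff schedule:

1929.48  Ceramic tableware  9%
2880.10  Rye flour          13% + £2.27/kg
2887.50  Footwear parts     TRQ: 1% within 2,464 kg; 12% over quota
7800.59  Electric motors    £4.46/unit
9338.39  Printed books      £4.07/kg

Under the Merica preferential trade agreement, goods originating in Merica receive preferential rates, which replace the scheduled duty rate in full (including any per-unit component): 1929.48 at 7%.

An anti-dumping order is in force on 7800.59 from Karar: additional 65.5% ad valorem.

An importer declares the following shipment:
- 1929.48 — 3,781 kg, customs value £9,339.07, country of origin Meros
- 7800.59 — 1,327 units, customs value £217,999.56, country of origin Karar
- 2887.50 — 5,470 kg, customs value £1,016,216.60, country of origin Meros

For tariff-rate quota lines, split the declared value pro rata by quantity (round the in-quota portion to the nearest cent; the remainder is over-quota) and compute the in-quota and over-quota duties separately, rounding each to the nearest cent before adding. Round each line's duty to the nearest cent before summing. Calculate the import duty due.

Line 1 (1929.48, Meros, 3,781 kg, £9,339.07):
Base rate for 1929.48 is 9%.
1929.48 has an FTA preferential rate, but origin Meros is not Merica; base rate stands.
Duty = £9,339.07 × 9% = £840.52.
Line 2 (7800.59, Karar, 1,327 units, £217,999.56):
Base rate for 7800.59 is £4.46/unit.
Additional duty on 7800.59 from Karar: +65.5% ad valorem. Applied ad valorem rate = 65.5%.
Duty = £217,999.56 × 65.5% + 1,327 × £4.46 = £148,708.13.
Line 3 (2887.50, Meros, 5,470 kg, £1,016,216.60):
Code 2887.50 is under a tariff-rate quota (threshold 2,464 kg). In-quota: 2,464 kg at 1%; over-quota: 3,006 kg at 12%.
Pro-rata value split: in-quota = £1,016,216.60 × 2,464/5,470 = £457,761.92; over-quota = £1,016,216.60 − £457,761.92 = £558,454.68.
In-quota duty = £457,761.92 × 1% = £4,577.62. Over-quota duty = £558,454.68 × 12% = £67,014.56.
Line duty = £4,577.62 + £67,014.56 = £71,592.18.
Total = £840.52 + £148,708.13 + £71,592.18 = £221,140.83.

£221,140.83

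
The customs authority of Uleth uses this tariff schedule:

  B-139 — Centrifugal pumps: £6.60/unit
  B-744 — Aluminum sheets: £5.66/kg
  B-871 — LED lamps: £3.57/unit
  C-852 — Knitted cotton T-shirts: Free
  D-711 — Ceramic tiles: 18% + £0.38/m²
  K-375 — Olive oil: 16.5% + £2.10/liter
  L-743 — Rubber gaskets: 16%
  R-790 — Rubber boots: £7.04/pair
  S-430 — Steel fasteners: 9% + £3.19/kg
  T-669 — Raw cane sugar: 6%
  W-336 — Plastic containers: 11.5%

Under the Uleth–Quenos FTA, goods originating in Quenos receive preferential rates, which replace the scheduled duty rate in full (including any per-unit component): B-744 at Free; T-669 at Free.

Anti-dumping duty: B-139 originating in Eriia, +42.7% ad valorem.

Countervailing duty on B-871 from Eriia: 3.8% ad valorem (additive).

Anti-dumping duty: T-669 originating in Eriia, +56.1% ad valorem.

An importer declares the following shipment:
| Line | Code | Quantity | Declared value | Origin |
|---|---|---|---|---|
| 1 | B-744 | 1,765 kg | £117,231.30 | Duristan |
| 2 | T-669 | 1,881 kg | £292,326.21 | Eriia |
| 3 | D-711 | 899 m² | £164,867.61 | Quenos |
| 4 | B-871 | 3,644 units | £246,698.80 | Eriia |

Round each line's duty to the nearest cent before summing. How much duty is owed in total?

£243,925.90

Line 1 (B-744, Duristan, 1,765 kg, £117,231.30):
Base rate for B-744 is £5.66/kg.
B-744 has an FTA preferential rate, but origin Duristan is not Quenos; base rate stands.
Duty = 1,765 × £5.66 = £9,989.90.
Line 2 (T-669, Eriia, 1,881 kg, £292,326.21):
Base rate for T-669 is 6%.
T-669 has an FTA preferential rate, but origin Eriia is not Quenos; base rate stands.
Additional duty on T-669 from Eriia: +56.1%. Applied ad valorem rate: 6% + 56.1% = 62.1%.
Duty = £292,326.21 × 62.1% = £181,534.58.
Line 3 (D-711, Quenos, 899 m², £164,867.61):
Base rate for D-711 is 18% + £0.38/m².
Origin Quenos is the FTA partner but D-711 is not on the preference list; base rate stands.
Duty = £164,867.61 × 18% + 899 × £0.38 = £30,017.79.
Line 4 (B-871, Eriia, 3,644 units, £246,698.80):
Base rate for B-871 is £3.57/unit.
Additional duty on B-871 from Eriia: +3.8% ad valorem. Applied ad valorem rate = 3.8%.
Duty = £246,698.80 × 3.8% + 3,644 × £3.57 = £22,383.63.
Total = £9,989.90 + £181,534.58 + £30,017.79 + £22,383.63 = £243,925.90.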